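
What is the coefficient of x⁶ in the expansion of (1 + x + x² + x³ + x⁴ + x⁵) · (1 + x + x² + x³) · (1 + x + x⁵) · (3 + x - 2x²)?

20

(1 + x + x² + x³ + x⁴ + x⁵) has coefficients 1,1,1,1,1,1 for degrees 0…5.
(1 + x + x² + x³) has coefficients 1,1,1,1,0,0,0 for degrees 0…6.
Multiplying by (1 + x + x⁵) gives running coefficients 1,2,2,2,1,1,1 for degrees 0…6.
Finally multiplying by (3 + x - 2x²), the product of all factors after the first has coefficients 3,7,6,4,1,0,2 for degrees 0…6.
[x⁶] = 1·2 + 1·0 + 1·1 + 1·4 + 1·6 + 1·7 = 20.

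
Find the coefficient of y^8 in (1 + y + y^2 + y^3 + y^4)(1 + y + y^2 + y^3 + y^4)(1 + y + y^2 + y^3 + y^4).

(1 + y + y^2 + y^3 + y^4) has coefficients 1,1,1,1,1 for degrees 0…4.
(1 + y + y^2 + y^3 + y^4) has coefficients 1,1,1,1,1,0,0,0,0 for degrees 0…8.
Finally multiplying by (1 + y + y^2 + y^3 + y^4), the product of all factors after the first has coefficients 1,2,3,4,5,4,3,2,1 for degrees 0…8.
[y^8] = 1·1 + 1·2 + 1·3 + 1·4 + 1·5 = 15.

15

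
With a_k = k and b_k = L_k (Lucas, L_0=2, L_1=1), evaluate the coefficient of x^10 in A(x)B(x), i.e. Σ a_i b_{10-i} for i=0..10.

The convolution is the x^10 coefficient of A(x)B(x).
Σ = 0·123 + 1·76 + 2·47 + 3·29 + 4·18 + 5·11 + 6·7 + 7·4 + 8·3 + 9·1 + 10·2 = 507.

507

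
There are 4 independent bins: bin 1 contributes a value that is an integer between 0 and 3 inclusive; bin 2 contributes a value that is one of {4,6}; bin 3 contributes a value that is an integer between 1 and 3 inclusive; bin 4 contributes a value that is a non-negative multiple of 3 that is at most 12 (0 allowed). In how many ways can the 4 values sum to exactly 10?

8

The generating function for the choices is (1 + y + y^2 + y^3)·(y^4 + y^6)·(y + y^2 + y^3)·(1 + y^3 + y^6 + y^9 + y^12); the count is [y^10].
(1 + y + y^2 + y^3) has coefficients 1,1,1,1 for degrees 0…3.
(y^4 + y^6) has coefficients 0,0,0,0,1,0,1,0,0,0,0 for degrees 0…10.
Multiplying by (y + y^2 + y^3) gives running coefficients 0,0,0,0,0,1,1,2,1,1,0 for degrees 0…10.
Finally multiplying by (1 + y^3 + y^6 + y^9 + y^12), the product of all factors after the first has coefficients 0,0,0,0,0,1,1,2,2,2,2 for degrees 0…10.
[y^10] = 1·2 + 1·2 + 1·2 + 1·2 = 8.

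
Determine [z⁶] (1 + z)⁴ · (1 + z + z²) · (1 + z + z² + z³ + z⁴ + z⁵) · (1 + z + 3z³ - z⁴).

170

(1 + z)⁴ has coefficients 1,4,6,4,1 for degrees 0…4.
(1 + z + z²) has coefficients 1,1,1,0,0,0,0 for degrees 0…6.
Multiplying by (1 + z + z² + z³ + z⁴ + z⁵) gives running coefficients 1,2,3,3,3,3,2 for degrees 0…6.
Finally multiplying by (1 + z + 3z³ - z⁴), the product of all factors after the first has coefficients 1,3,5,9,11,13,11 for degrees 0…6.
[z⁶] = 1·11 + 4·13 + 6·11 + 4·9 + 1·5 = 170.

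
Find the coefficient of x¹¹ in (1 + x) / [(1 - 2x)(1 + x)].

Partial fractions give a closed form: a_n = (1)·2^n.
At n = 11: a_11 = 2048.

2048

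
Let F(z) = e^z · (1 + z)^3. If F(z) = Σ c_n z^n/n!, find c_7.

358

The EGF product rule gives c_7 = Σ_{k_1+k_2=7} C(7; k_1,k_2) · ∏ g_i(k_i), where e^z gives (1)^k; (1+z)^3 gives the falling factorial (3)_k.
g_1(k) for k = 0…7: 1, 1, 1, 1, 1, 1, 1, 1.
g_2(k) for k = 0…7: 1, 3, 6, 6, 0, 0, 0, 0.
c_7 = Σ_k C(7,k)·g_1(k)·g_2(7−k) = 35·1·6 + 21·1·6 + 7·1·3 + 1·1·1 = 210 + 126 + 21 + 1 = 358.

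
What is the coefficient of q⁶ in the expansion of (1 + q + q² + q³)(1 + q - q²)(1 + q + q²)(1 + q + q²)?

1

(1 + q + q² + q³) has coefficients 1,1,1,1 for degrees 0…3.
(1 + q - q²) has coefficients 1,1,-1,0,0,0,0 for degrees 0…6.
Multiplying by (1 + q + q²) gives running coefficients 1,2,1,0,-1,0,0 for degrees 0…6.
Finally multiplying by (1 + q + q²), the product of all factors after the first has coefficients 1,3,4,3,0,-1,-1 for degrees 0…6.
[q⁶] = 1·(-1) + 1·(-1) + 1·0 + 1·3 = 1.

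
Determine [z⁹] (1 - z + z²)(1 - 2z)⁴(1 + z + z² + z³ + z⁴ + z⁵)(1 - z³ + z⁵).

(1 - z + z²) has coefficients 1,-1,1 for degrees 0…2.
(1 - 2z)⁴ has coefficients 1,-8,24,-32,16,0,0,0,0,0 for degrees 0…9.
Multiplying by (1 + z + z² + z³ + z⁴ + z⁵) gives running coefficients 1,-7,17,-15,1,1,0,8,-16,16 for degrees 0…9.
Finally multiplying by (1 - z³ + z⁵), the product of all factors after the first has coefficients 1,-7,17,-16,8,-15,8,24,-32,17 for degrees 0…9.
[z⁹] = 1·17 − 1·(-32) + 1·24 = 73.

73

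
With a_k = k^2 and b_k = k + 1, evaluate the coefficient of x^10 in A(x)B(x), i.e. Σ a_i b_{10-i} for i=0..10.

Write out a_i and b_{10-i} for i = 0,…,10 and sum the products.
Σ = 0·11 + 1·10 + 4·9 + 9·8 + 16·7 + 25·6 + 36·5 + 49·4 + 64·3 + 81·2 + 100·1 = 1210.

1210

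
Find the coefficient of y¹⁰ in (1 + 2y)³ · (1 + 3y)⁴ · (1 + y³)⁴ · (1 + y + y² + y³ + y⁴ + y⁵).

45630

(1 + 2y)³ has coefficients 1,6,12,8 for degrees 0…3.
(1 + 3y)⁴ has coefficients 1,12,54,108,81,0,0,0,0,0,0 for degrees 0…10.
Multiplying by (1 + y³)⁴ gives running coefficients 1,12,54,112,129,216,438,396,324,652,534 for degrees 0…10.
Finally multiplying by (1 + y + y² + y³ + y⁴ + y⁵), the product of all factors after the first has coefficients 1,13,67,179,308,524,961,1345,1615,2155,2560 for degrees 0…10.
[y¹⁰] = 1·2560 + 6·2155 + 12·1615 + 8·1345 = 45630.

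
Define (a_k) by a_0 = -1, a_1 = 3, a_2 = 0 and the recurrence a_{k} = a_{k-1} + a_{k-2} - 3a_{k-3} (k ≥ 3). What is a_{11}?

The ordinary generating function has denominator 1 - z - z^2 + 3z^3.
Iterating the recurrence: a_0,…,a_{11} = -1, 3, 0, 6, -3, 3, -18, -6, -33, 15, 0, 114.

114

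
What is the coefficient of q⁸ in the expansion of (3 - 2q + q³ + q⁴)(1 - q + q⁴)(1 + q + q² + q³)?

(3 - 2q + q³ + q⁴) has coefficients 3,-2,0,1,1 for degrees 0…4.
(1 - q + q⁴) has coefficients 1,-1,0,0,1,0,0,0,0 for degrees 0…8.
Finally multiplying by (1 + q + q² + q³), the product of all factors after the first has coefficients 1,0,0,0,0,1,1,1,0 for degrees 0…8.
[q⁸] = 3·0 − 2·1 + 1·1 + 1·0 = -1.

-1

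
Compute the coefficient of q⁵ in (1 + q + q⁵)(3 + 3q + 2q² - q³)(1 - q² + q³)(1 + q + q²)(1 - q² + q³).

(1 + q + q⁵) has coefficients 1,1,0,0,0,1 for degrees 0…5.
(3 + 3q + 2q² - q³) has coefficients 3,3,2,-1,0,0 for degrees 0…5.
Multiplying by (1 - q² + q³) gives running coefficients 3,3,-1,-1,1,3 for degrees 0…5.
Multiplying by (1 + q + q²) gives running coefficients 3,6,5,1,-1,3 for degrees 0…5.
Finally multiplying by (1 - q² + q³), the product of all factors after the first has coefficients 3,6,2,-2,0,7 for degrees 0…5.
[q⁵] = 1·7 + 1·0 + 1·3 = 10.

10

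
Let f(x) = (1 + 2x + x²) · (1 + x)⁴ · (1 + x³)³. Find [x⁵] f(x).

(1 + 2x + x²) has coefficients 1,2,1 for degrees 0…2.
(1 + x)⁴ has coefficients 1,4,6,4,1,0 for degrees 0…5.
Finally multiplying by (1 + x³)³, the product of all factors after the first has coefficients 1,4,6,7,13,18 for degrees 0…5.
[x⁵] = 1·18 + 2·13 + 1·7 = 51.

51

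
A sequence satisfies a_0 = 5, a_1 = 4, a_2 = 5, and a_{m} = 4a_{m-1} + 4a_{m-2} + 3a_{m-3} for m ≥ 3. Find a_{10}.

The ordinary generating function has denominator 1 - 4t - 4t^2 - 3t^3.
Iterating the recurrence: a_0,…,a_{10} = 5, 4, 5, 51, 236, 1163, 5749, 28356, 139909, 690307, 3405932.

3405932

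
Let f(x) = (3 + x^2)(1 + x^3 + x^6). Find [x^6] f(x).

3

(3 + x^2) has coefficients 3,0,1 for degrees 0…2.
(1 + x^3 + x^6) has coefficients 1,0,0,1,0,0,1 for degrees 0…6.
[x^6] = 3·1 + 1·0 = 3.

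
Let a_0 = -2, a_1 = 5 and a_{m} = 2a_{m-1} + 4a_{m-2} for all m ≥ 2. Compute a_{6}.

640

The ordinary generating function has denominator 1 - 2y - 4y^2.
Iterating the recurrence: a_0,…,a_{6} = -2, 5, 2, 24, 56, 208, 640.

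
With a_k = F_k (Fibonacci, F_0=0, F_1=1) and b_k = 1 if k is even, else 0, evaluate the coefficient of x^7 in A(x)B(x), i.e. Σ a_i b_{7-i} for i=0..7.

21

This is [x^7] in the product of the two ordinary generating functions.
Σ = 0·0 + 1·1 + 1·0 + 2·1 + 3·0 + 5·1 + 8·0 + 13·1 = 21.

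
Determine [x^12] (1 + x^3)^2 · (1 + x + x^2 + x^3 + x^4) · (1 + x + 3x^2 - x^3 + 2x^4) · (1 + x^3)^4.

(1 + x^3)^2 has coefficients 1,0,0,2,0,0,1 for degrees 0…6.
(1 + x + x^2 + x^3 + x^4) has coefficients 1,1,1,1,1,0,0,0,0,0,0,0,0 for degrees 0…12.
Multiplying by (1 + x + 3x^2 - x^3 + 2x^4) gives running coefficients 1,2,5,4,6,5,4,1,2,0,0,0,0 for degrees 0…12.
Finally multiplying by (1 + x^3)^4, the product of all factors after the first has coefficients 1,2,5,8,14,25,26,37,52,44,48,58,41 for degrees 0…12.
[x^12] = 1·41 + 2·44 + 1·26 = 155.

155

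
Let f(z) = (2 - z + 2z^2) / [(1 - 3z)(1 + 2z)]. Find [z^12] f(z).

The denominator gives the recurrence a_n = a_(n−1) + 6a_(n−2) for n ≥ 3; the numerator fixes a_0 = 2, a_1 = 1, a_2 = 15.
Iterating: 2, 1, 15, 21, 111, 237, 903, 2325, 7743, 21693, 68151, 198309, 607215, so a_12 = 607215.

607215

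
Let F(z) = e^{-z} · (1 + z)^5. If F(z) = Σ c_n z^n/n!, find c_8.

The EGF product rule gives c_8 = Σ_{k_1+k_2=8} C(8; k_1,k_2) · ∏ g_i(k_i), where e^{-z} gives (-1)^k; (1+z)^5 gives the falling factorial (5)_k.
g_1(k) for k = 0…8: 1, -1, 1, -1, 1, -1, 1, -1, 1.
g_2(k) for k = 0…8: 1, 5, 20, 60, 120, 120, 0, 0, 0.
c_8 = Σ_k C(8,k)·g_1(k)·g_2(8−k) = 56·(-1)·120 + 70·1·120 + 56·(-1)·60 + 28·1·20 + 8·(-1)·5 + 1·1·1 = −6720 + 8400 − 3360 + 560 − 40 + 1 = -1159.

-1159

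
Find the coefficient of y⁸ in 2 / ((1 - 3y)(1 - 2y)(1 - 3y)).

277610

The denominator gives the recurrence a_n = 8a_(n−1) − 21a_(n−2) + 18a_(n−3) for n ≥ 3; the numerator fixes a_0 = 2, a_1 = 16, a_2 = 86.
Iterating: 2, 16, 86, 388, 1586, 6088, 22382, 79756, 277610, so a_8 = 277610.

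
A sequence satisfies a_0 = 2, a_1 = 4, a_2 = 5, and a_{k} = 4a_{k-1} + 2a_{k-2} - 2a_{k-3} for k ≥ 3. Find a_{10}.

671432

The ordinary generating function has denominator 1 - 4q - 2q^2 + 2q^3.
Iterating the recurrence: a_0,…,a_{10} = 2, 4, 5, 24, 98, 430, 1868, 8136, 35420, 154216, 671432.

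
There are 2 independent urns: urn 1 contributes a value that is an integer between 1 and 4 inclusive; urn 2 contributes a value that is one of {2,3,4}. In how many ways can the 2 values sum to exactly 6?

The generating function for the choices is (z + z² + z³ + z⁴)·(z² + z³ + z⁴); the count is [z⁶].
(z + z² + z³ + z⁴) has coefficients 0,1,1,1,1 for degrees 0…4.
(z² + z³ + z⁴) has coefficients 0,0,1,1,1,0,0 for degrees 0…6.
[z⁶] = 1·0 + 1·1 + 1·1 + 1·1 = 3.

3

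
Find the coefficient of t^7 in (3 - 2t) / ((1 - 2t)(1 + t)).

169

The denominator gives the recurrence a_n = a_(n−1) + 2a_(n−2) for n ≥ 2; the numerator fixes a_0 = 3, a_1 = 1.
Iterating: 3, 1, 7, 9, 23, 41, 87, 169, so a_7 = 169.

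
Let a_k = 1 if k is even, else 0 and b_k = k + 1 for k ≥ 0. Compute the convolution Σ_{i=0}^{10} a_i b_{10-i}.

This is [x^10] in the product of the two ordinary generating functions.
Σ = 1·11 + 0·10 + 1·9 + 0·8 + 1·7 + 0·6 + 1·5 + 0·4 + 1·3 + 0·2 + 1·1 = 36.

36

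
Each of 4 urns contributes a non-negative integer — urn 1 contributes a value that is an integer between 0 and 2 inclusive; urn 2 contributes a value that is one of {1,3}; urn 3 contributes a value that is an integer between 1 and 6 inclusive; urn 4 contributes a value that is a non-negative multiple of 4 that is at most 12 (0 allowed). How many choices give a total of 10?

The generating function for the choices is (1 + z + z²)·(z + z³)·(z + z² + z³ + z⁴ + z⁵ + z⁶)·(1 + z⁴ + z⁸ + z¹²); the count is [z¹⁰].
(1 + z + z²) has coefficients 1,1,1 for degrees 0…2.
(z + z³) has coefficients 0,1,0,1,0,0,0,0,0,0,0 for degrees 0…10.
Multiplying by (z + z² + z³ + z⁴ + z⁵ + z⁶) gives running coefficients 0,0,1,1,2,2,2,2,1,1,0 for degrees 0…10.
Finally multiplying by (1 + z⁴ + z⁸ + z¹²), the product of all factors after the first has coefficients 0,0,1,1,2,2,3,3,3,3,3 for degrees 0…10.
[z¹⁰] = 1·3 + 1·3 + 1·3 = 9.

9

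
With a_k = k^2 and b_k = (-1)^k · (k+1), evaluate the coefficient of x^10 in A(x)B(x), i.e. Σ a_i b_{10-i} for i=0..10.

30

The convolution is the x^10 coefficient of A(x)B(x).
Σ = 0·11 + 1·(-10) + 4·9 + 9·(-8) + 16·7 + 25·(-6) + 36·5 + 49·(-4) + 64·3 + 81·(-2) + 100·1 = 30.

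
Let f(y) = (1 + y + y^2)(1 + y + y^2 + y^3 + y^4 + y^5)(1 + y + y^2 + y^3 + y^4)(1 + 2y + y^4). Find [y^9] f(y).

38

(1 + y + y^2) has coefficients 1,1,1 for degrees 0…2.
(1 + y + y^2 + y^3 + y^4 + y^5) has coefficients 1,1,1,1,1,1,0,0,0,0 for degrees 0…9.
Multiplying by (1 + y + y^2 + y^3 + y^4) gives running coefficients 1,2,3,4,5,5,4,3,2,1 for degrees 0…9.
Finally multiplying by (1 + 2y + y^4), the product of all factors after the first has coefficients 1,4,7,10,14,17,17,15,13,10 for degrees 0…9.
[y^9] = 1·10 + 1·13 + 1·15 = 38.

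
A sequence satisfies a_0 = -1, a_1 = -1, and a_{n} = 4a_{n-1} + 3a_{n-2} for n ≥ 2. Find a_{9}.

The ordinary generating function has denominator 1 - 4q - 3q^2.
Iterating the recurrence: a_0,…,a_{9} = -1, -1, -7, -31, -145, -673, -3127, -14527, -67489, -313537.

-313537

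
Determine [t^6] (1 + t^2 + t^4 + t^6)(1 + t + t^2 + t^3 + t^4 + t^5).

(1 + t^2 + t^4 + t^6) has coefficients 1,0,1,0,1,0,1 for degrees 0…6.
(1 + t + t^2 + t^3 + t^4 + t^5) has coefficients 1,1,1,1,1,1,0 for degrees 0…6.
[t^6] = 1·0 + 1·1 + 1·1 + 1·1 = 3.

3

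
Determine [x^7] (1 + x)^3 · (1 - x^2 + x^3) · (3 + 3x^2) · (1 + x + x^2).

12

(1 + x)^3 has coefficients 1,3,3,1 for degrees 0…3.
(1 - x^2 + x^3) has coefficients 1,0,-1,1,0,0,0,0 for degrees 0…7.
Multiplying by (3 + 3x^2) gives running coefficients 3,0,0,3,-3,3,0,0 for degrees 0…7.
Finally multiplying by (1 + x + x^2), the product of all factors after the first has coefficients 3,3,3,3,0,3,0,3 for degrees 0…7.
[x^7] = 1·3 + 3·0 + 3·3 + 1·0 = 12.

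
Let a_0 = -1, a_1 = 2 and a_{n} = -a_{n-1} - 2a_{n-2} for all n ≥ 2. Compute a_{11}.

The ordinary generating function has denominator 1 + q + 2q^2.
Iterating the recurrence: a_0,…,a_{11} = -1, 2, 0, -4, 4, 4, -12, 4, 20, -28, -12, 68.

68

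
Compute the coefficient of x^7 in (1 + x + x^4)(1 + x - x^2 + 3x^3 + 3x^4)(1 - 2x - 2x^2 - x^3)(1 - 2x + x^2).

26

(1 + x + x^4) has coefficients 1,1,0,0,1 for degrees 0…4.
(1 + x - x^2 + 3x^3 + 3x^4) has coefficients 1,1,-1,3,3,0,0,0 for degrees 0…7.
Multiplying by (1 - 2x - 2x^2 - x^3) gives running coefficients 1,-1,-5,2,-2,-11,-9,-3 for degrees 0…7.
Finally multiplying by (1 - 2x + x^2), the product of all factors after the first has coefficients 1,-3,-2,11,-11,-5,11,4 for degrees 0…7.
[x^7] = 1·4 + 1·11 + 1·11 = 26.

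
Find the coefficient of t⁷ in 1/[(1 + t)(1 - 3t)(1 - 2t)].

4750

The denominator gives the recurrence a_n = 4a_(n−1) − a_(n−2) − 6a_(n−3) for n ≥ 3; the numerator fixes a_0 = 1, a_1 = 4, a_2 = 15.
Iterating: 1, 4, 15, 50, 161, 504, 1555, 4750, so a_7 = 4750.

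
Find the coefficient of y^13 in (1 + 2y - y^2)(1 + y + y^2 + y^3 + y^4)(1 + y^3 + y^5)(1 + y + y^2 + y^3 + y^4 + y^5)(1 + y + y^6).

34

(1 + 2y - y^2) has coefficients 1,2,-1 for degrees 0…2.
(1 + y + y^2 + y^3 + y^4) has coefficients 1,1,1,1,1,0,0,0,0,0,0,0,0,0 for degrees 0…13.
Multiplying by (1 + y^3 + y^5) gives running coefficients 1,1,1,2,2,2,2,2,1,1,0,0,0,0 for degrees 0…13.
Multiplying by (1 + y + y^2 + y^3 + y^4 + y^5) gives running coefficients 1,2,3,5,7,9,10,11,11,10,8,6,4,2 for degrees 0…13.
Finally multiplying by (1 + y + y^6), the product of all factors after the first has coefficients 1,3,5,8,12,16,20,23,25,26,25,23,20,17 for degrees 0…13.
[y^13] = 1·17 + 2·20 − 1·23 = 34.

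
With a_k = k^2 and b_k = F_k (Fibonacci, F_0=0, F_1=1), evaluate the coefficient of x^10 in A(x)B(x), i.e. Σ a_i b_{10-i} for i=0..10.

839

This is [x^10] in the product of the two ordinary generating functions.
Σ = 0·55 + 1·34 + 4·21 + 9·13 + 16·8 + 25·5 + 36·3 + 49·2 + 64·1 + 81·1 + 100·0 = 839.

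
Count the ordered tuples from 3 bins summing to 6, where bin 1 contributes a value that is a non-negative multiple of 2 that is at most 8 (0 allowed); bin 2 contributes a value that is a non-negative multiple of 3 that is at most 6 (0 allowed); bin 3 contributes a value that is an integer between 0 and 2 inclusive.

4

The generating function for the choices is (1 + x² + x⁴ + x⁶ + x⁸)·(1 + x³ + x⁶)·(1 + x + x²); the count is [x⁶].
(1 + x² + x⁴ + x⁶ + x⁸) has coefficients 1,0,1,0,1,0,1 for degrees 0…6.
(1 + x³ + x⁶) has coefficients 1,0,0,1,0,0,1 for degrees 0…6.
Finally multiplying by (1 + x + x²), the product of all factors after the first has coefficients 1,1,1,1,1,1,1 for degrees 0…6.
[x⁶] = 1·1 + 1·1 + 1·1 + 1·1 = 4.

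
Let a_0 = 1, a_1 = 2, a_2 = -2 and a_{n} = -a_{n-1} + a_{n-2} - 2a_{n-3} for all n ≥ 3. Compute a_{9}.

The ordinary generating function has denominator 1 + q - q^2 + 2q^3.
Iterating the recurrence: a_0,…,a_{9} = 1, 2, -2, 2, -8, 14, -26, 56, -110, 218.

218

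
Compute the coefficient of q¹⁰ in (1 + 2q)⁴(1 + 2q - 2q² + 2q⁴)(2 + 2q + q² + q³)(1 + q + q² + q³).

(1 + 2q)⁴ has coefficients 1,8,24,32,16 for degrees 0…4.
(1 + 2q - 2q² + 2q⁴) has coefficients 1,2,-2,0,2,0,0,0,0,0,0 for degrees 0…10.
Multiplying by (2 + 2q + q² + q³) gives running coefficients 2,6,1,-1,4,2,2,2,0,0,0 for degrees 0…10.
Finally multiplying by (1 + q + q² + q³), the product of all factors after the first has coefficients 2,8,9,8,10,6,7,10,6,4,2 for degrees 0…10.
[q¹⁰] = 1·2 + 8·4 + 24·6 + 32·10 + 16·7 = 610.

610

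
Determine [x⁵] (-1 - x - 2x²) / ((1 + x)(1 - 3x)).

The denominator gives the recurrence a_n = 2a_(n−1) + 3a_(n−2) for n ≥ 3; the numerator fixes a_0 = -1, a_1 = -3, a_2 = -11.
Iterating: -1, -3, -11, -31, -95, -283, so a_5 = -283.

-283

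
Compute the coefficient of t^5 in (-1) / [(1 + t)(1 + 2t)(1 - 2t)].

21

Partial fractions give a closed form: a_n = (1/3)·(-1)^n + (-1)·(-2)^n + (-1/3)·2^n.
At n = 5: a_5 = 21.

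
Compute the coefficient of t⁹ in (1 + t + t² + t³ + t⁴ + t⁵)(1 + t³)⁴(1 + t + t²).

30

(1 + t + t² + t³ + t⁴ + t⁵) has coefficients 1,1,1,1,1,1 for degrees 0…5.
(1 + t³)⁴ has coefficients 1,0,0,4,0,0,6,0,0,4 for degrees 0…9.
Finally multiplying by (1 + t + t²), the product of all factors after the first has coefficients 1,1,1,4,4,4,6,6,6,4 for degrees 0…9.
[t⁹] = 1·4 + 1·6 + 1·6 + 1·6 + 1·4 + 1·4 = 30.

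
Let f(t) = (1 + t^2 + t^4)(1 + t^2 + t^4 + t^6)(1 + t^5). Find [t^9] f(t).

3

(1 + t^2 + t^4) has coefficients 1,0,1,0,1 for degrees 0…4.
(1 + t^2 + t^4 + t^6) has coefficients 1,0,1,0,1,0,1,0,0,0 for degrees 0…9.
Finally multiplying by (1 + t^5), the product of all factors after the first has coefficients 1,0,1,0,1,1,1,1,0,1 for degrees 0…9.
[t^9] = 1·1 + 1·1 + 1·1 = 3.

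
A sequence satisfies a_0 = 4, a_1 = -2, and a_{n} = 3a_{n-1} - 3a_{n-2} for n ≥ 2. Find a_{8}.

The ordinary generating function has denominator 1 - 3x + 3x^2.
Iterating the recurrence: a_0,…,a_{8} = 4, -2, -18, -48, -90, -126, -108, 54, 486.

486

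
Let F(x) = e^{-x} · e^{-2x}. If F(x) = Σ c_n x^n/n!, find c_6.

The EGF product rule gives c_6 = Σ_{k_1+k_2=6} C(6; k_1,k_2) · ∏ g_i(k_i), where e^{-x} gives (-1)^k; e^{-2x} gives (-2)^k.
g_1(k) for k = 0…6: 1, -1, 1, -1, 1, -1, 1.
g_2(k) for k = 0…6: 1, -2, 4, -8, 16, -32, 64.
c_6 = Σ_k C(6,k)·g_1(k)·g_2(6−k) = 1·1·64 + 6·(-1)·(-32) + 15·1·16 + 20·(-1)·(-8) + 15·1·4 + 6·(-1)·(-2) + 1·1·1 = 64 + 192 + 240 + 160 + 60 + 12 + 1 = 729.

729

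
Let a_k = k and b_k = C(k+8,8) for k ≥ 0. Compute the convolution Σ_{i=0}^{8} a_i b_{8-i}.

This is [x^8] in the product of the two ordinary generating functions.
Σ = 0·12870 + 1·6435 + 2·3003 + 3·1287 + 4·495 + 5·165 + 6·45 + 7·9 + 8·1 = 19448.

19448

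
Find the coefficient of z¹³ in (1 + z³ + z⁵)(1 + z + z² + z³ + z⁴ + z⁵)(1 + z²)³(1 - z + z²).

6

(1 + z³ + z⁵) has coefficients 1,0,0,1,0,1 for degrees 0…5.
(1 + z + z² + z³ + z⁴ + z⁵) has coefficients 1,1,1,1,1,1,0,0,0,0,0,0,0,0 for degrees 0…13.
Multiplying by (1 + z²)³ gives running coefficients 1,1,4,4,7,7,7,7,4,4,1,1,0,0 for degrees 0…13.
Finally multiplying by (1 - z + z²), the product of all factors after the first has coefficients 1,0,4,1,7,4,7,7,4,7,1,4,0,1 for degrees 0…13.
[z¹³] = 1·1 + 1·1 + 1·4 = 6.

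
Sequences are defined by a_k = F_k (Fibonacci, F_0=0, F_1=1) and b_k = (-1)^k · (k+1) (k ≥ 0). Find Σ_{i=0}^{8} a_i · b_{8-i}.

Write out a_i and b_{8-i} for i = 0,…,8 and sum the products.
Σ = 0·9 + 1·(-8) + 1·7 + 2·(-6) + 3·5 + 5·(-4) + 8·3 + 13·(-2) + 21·1 = 1.

1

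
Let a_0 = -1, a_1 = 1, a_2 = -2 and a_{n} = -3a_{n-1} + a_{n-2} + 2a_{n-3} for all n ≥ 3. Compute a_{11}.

41886

The ordinary generating function has denominator 1 + 3q - q^2 - 2q^3.
Iterating the recurrence: a_0,…,a_{11} = -1, 1, -2, 5, -15, 46, -143, 445, -1386, 4317, -13447, 41886.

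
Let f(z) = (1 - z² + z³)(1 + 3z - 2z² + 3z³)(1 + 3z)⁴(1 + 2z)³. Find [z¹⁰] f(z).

(1 - z² + z³) has coefficients 1,0,-1,1 for degrees 0…3.
(1 + 3z - 2z² + 3z³) has coefficients 1,3,-2,3,0,0,0,0,0,0,0 for degrees 0…10.
Multiplying by (1 + 3z)⁴ gives running coefficients 1,15,88,249,333,189,162,243,0,0,0 for degrees 0…10.
Finally multiplying by (1 + 2z)³, the product of all factors after the first has coefficients 1,21,190,965,3003,5879,7284,6147,4914,4212,1944 for degrees 0…10.
[z¹⁰] = 1·1944 − 1·4914 + 1·6147 = 3177.

3177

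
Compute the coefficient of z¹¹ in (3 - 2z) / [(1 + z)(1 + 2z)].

-16379

Partial fractions give a closed form: a_n = (-5)·(-1)^n + (8)·(-2)^n.
At n = 11: a_11 = -16379.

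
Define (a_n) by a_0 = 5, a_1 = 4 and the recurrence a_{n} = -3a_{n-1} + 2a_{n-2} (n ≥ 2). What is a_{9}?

26662

The ordinary generating function has denominator 1 + 3t - 2t^2.
Iterating the recurrence: a_0,…,a_{9} = 5, 4, -2, 14, -46, 166, -590, 2102, -7486, 26662.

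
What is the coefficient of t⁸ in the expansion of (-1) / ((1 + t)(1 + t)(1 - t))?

-5

The denominator gives the recurrence a_n = −a_(n−1) + a_(n−2) + a_(n−3) for n ≥ 3; the numerator fixes a_0 = -1, a_1 = 1, a_2 = -2.
Iterating: -1, 1, -2, 2, -3, 3, -4, 4, -5, so a_8 = -5.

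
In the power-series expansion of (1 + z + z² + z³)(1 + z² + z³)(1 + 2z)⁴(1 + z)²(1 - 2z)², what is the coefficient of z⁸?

373

(1 + z + z² + z³) has coefficients 1,1,1,1 for degrees 0…3.
(1 + z² + z³) has coefficients 1,0,1,1,0,0,0,0,0 for degrees 0…8.
Multiplying by (1 + 2z)⁴ gives running coefficients 1,8,25,41,48,56,48,16,0 for degrees 0…8.
Multiplying by (1 + z)² gives running coefficients 1,10,42,99,155,193,208,168,80 for degrees 0…8.
Finally multiplying by (1 - 2z)², the product of all factors after the first has coefficients 1,6,6,-29,-73,-31,56,108,240 for degrees 0…8.
[z⁸] = 1·240 + 1·108 + 1·56 + 1·(-31) = 373.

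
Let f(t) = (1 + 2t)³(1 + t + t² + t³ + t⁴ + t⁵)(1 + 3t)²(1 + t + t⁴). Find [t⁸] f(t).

1141

(1 + 2t)³ has coefficients 1,6,12,8 for degrees 0…3.
(1 + t + t² + t³ + t⁴ + t⁵) has coefficients 1,1,1,1,1,1,0,0,0 for degrees 0…8.
Multiplying by (1 + 3t)² gives running coefficients 1,7,16,16,16,16,15,9,0 for degrees 0…8.
Finally multiplying by (1 + t + t⁴), the product of all factors after the first has coefficients 1,8,23,32,33,39,47,40,25 for degrees 0…8.
[t⁸] = 1·25 + 6·40 + 12·47 + 8·39 = 1141.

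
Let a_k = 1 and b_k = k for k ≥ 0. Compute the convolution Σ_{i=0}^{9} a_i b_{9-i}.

The convolution is the t^9 coefficient of A(t)B(t).
Σ = 1·9 + 1·8 + 1·7 + 1·6 + 1·5 + 1·4 + 1·3 + 1·2 + 1·1 + 1·0 = 45.

45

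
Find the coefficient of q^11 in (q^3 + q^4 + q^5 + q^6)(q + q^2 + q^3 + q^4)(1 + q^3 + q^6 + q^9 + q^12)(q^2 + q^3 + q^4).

(q^3 + q^4 + q^5 + q^6) has coefficients 0,0,0,1,1,1,1 for degrees 0…6.
(q + q^2 + q^3 + q^4) has coefficients 0,1,1,1,1,0,0,0,0,0,0,0 for degrees 0…11.
Multiplying by (1 + q^3 + q^6 + q^9 + q^12) gives running coefficients 0,1,1,1,2,1,1,2,1,1,2,1 for degrees 0…11.
Finally multiplying by (q^2 + q^3 + q^4), the product of all factors after the first has coefficients 0,0,0,1,2,3,4,4,4,4,4,4 for degrees 0…11.
[q^11] = 1·4 + 1·4 + 1·4 + 1·3 = 15.

15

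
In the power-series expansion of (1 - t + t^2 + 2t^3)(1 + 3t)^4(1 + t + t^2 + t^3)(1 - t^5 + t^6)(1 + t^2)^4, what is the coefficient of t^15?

1215

(1 - t + t^2 + 2t^3) has coefficients 1,-1,1,2 for degrees 0…3.
(1 + 3t)^4 has coefficients 1,12,54,108,81,0,0,0,0,0,0,0,0,0,0,0 for degrees 0…15.
Multiplying by (1 + t + t^2 + t^3) gives running coefficients 1,13,67,175,255,243,189,81,0,0,0,0,0,0,0,0 for degrees 0…15.
Multiplying by (1 - t^5 + t^6) gives running coefficients 1,13,67,175,255,242,177,27,-108,-80,12,54,108,81,0,0 for degrees 0…15.
Finally multiplying by (1 + t^2)^4, the product of all factors after the first has coefficients 1,13,71,227,529,1020,1603,2097,2399,2193,1729,1039,471,167,249,355 for degrees 0…15.
[t^15] = 1·355 − 1·249 + 1·167 + 2·471 = 1215.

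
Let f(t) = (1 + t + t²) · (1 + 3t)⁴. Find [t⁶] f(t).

(1 + t + t²) has coefficients 1,1,1 for degrees 0…2.
(1 + 3t)⁴ has coefficients 1,12,54,108,81,0,0 for degrees 0…6.
[t⁶] = 1·0 + 1·0 + 1·81 = 81.

81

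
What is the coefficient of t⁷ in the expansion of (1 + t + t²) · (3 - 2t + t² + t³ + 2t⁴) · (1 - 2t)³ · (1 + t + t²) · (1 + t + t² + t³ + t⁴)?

(1 + t + t²) has coefficients 1,1,1 for degrees 0…2.
(3 - 2t + t² + t³ + 2t⁴) has coefficients 3,-2,1,1,2,0,0,0 for degrees 0…7.
Multiplying by (1 - 2t)³ gives running coefficients 3,-20,49,-53,24,-8,16,-16 for degrees 0…7.
Multiplying by (1 + t + t²) gives running coefficients 3,-17,32,-24,20,-37,32,-8 for degrees 0…7.
Finally multiplying by (1 + t + t² + t³ + t⁴), the product of all factors after the first has coefficients 3,-14,18,-6,14,-26,23,-17 for degrees 0…7.
[t⁷] = 1·(-17) + 1·23 + 1·(-26) = -20.

-20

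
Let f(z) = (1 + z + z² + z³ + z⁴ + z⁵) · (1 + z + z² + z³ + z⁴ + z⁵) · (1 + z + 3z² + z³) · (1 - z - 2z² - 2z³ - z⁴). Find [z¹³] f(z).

-78

(1 + z + z² + z³ + z⁴ + z⁵) has coefficients 1,1,1,1,1,1 for degrees 0…5.
(1 + z + z² + z³ + z⁴ + z⁵) has coefficients 1,1,1,1,1,1,0,0,0,0,0,0,0,0 for degrees 0…13.
Multiplying by (1 + z + 3z² + z³) gives running coefficients 1,2,5,6,6,6,5,4,1,0,0,0,0,0 for degrees 0…13.
Finally multiplying by (1 - z - 2z² - 2z³ - z⁴), the product of all factors after the first has coefficients 1,1,1,-5,-15,-24,-30,-31,-31,-25,-15,-6,-1,0 for degrees 0…13.
[z¹³] = 1·0 + 1·(-1) + 1·(-6) + 1·(-15) + 1·(-25) + 1·(-31) = -78.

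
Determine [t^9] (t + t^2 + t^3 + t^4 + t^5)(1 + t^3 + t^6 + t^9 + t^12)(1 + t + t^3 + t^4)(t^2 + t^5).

10

(t + t^2 + t^3 + t^4 + t^5) has coefficients 0,1,1,1,1,1 for degrees 0…5.
(1 + t^3 + t^6 + t^9 + t^12) has coefficients 1,0,0,1,0,0,1,0,0,1 for degrees 0…9.
Multiplying by (1 + t + t^3 + t^4) gives running coefficients 1,1,0,2,2,0,2,2,0,2 for degrees 0…9.
Finally multiplying by (t^2 + t^5), the product of all factors after the first has coefficients 0,0,1,1,0,3,3,0,4,4 for degrees 0…9.
[t^9] = 1·4 + 1·0 + 1·3 + 1·3 + 1·0 = 10.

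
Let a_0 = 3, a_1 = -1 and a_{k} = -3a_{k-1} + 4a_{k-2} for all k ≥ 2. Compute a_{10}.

The ordinary generating function has denominator 1 + 3q - 4q^2.
Iterating the recurrence: a_0,…,a_{10} = 3, -1, 15, -49, 207, -817, 3279, -13105, 52431, -209713, 838863.

838863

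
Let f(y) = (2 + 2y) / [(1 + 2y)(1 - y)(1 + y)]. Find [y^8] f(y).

342

Partial fractions give a closed form: a_n = (4/3)·(-2)^n + (2/3)·1^n.
At n = 8: a_8 = 342.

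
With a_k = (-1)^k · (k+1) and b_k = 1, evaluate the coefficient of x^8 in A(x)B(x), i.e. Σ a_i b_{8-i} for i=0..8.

This is [x^8] in the product of the two ordinary generating functions.
Σ = 1·1 − 2·1 + 3·1 − 4·1 + 5·1 − 6·1 + 7·1 − 8·1 + 9·1 = 5.

5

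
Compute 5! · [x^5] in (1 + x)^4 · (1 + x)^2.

The EGF product rule gives c_5 = Σ_{k_1+k_2=5} C(5; k_1,k_2) · ∏ g_i(k_i), where (1+x)^4 gives the falling factorial (4)_k; (1+x)^2 gives the falling factorial (2)_k.
g_1(k) for k = 0…5: 1, 4, 12, 24, 24, 0.
g_2(k) for k = 0…5: 1, 2, 2, 0, 0, 0.
c_5 = Σ_k C(5,k)·g_1(k)·g_2(5−k) = 10·24·2 + 5·24·2 = 480 + 240 = 720.

720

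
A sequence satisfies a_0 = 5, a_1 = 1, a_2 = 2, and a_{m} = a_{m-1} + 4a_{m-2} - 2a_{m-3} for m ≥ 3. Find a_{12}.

The ordinary generating function has denominator 1 - x - 4x^2 + 2x^3.
Iterating the recurrence: a_0,…,a_{12} = 5, 1, 2, -4, 2, -18, -2, -78, -50, -358, -402, -1734, -2626.

-2626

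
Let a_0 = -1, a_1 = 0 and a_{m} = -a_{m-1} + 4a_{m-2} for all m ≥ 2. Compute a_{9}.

The ordinary generating function has denominator 1 + q - 4q^2.
Iterating the recurrence: a_0,…,a_{9} = -1, 0, -4, 4, -20, 36, -116, 260, -724, 1764.

1764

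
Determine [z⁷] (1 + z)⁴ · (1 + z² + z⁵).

6

(1 + z)⁴ has coefficients 1,4,6,4,1 for degrees 0…4.
(1 + z² + z⁵) has coefficients 1,0,1,0,0,1,0,0 for degrees 0…7.
[z⁷] = 1·0 + 4·0 + 6·1 + 4·0 + 1·0 = 6.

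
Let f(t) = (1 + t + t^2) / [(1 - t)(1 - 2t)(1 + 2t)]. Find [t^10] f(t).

Partial fractions give a closed form: a_n = (-1)·1^n + (7/4)·2^n + (1/4)·(-2)^n.
At n = 10: a_10 = 2047.

2047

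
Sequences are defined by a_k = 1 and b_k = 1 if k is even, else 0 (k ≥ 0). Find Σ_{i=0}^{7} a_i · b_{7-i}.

4

This is [x^7] in the product of the two ordinary generating functions.
Σ = 1·0 + 1·1 + 1·0 + 1·1 + 1·0 + 1·1 + 1·0 + 1·1 = 4.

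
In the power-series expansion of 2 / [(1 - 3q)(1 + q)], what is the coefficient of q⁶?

Partial fractions give a closed form: a_n = (3/2)·3^n + (1/2)·(-1)^n.
At n = 6: a_6 = 1094.

1094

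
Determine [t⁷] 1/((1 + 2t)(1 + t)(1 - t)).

-170

Partial fractions give a closed form: a_n = (4/3)·(-2)^n + (-1/2)·(-1)^n + (1/6)·1^n.
At n = 7: a_7 = -170.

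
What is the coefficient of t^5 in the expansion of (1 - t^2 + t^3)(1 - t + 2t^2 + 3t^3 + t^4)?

-1

(1 - t^2 + t^3) has coefficients 1,0,-1,1 for degrees 0…3.
(1 - t + 2t^2 + 3t^3 + t^4) has coefficients 1,-1,2,3,1,0 for degrees 0…5.
[t^5] = 1·0 − 1·3 + 1·2 = -1.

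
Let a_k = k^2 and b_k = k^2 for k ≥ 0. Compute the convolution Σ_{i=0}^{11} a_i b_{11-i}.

5368

The convolution is the t^11 coefficient of A(t)B(t).
Σ = 0·121 + 1·100 + 4·81 + 9·64 + 16·49 + 25·36 + 36·25 + 49·16 + 64·9 + 81·4 + 100·1 + 121·0 = 5368.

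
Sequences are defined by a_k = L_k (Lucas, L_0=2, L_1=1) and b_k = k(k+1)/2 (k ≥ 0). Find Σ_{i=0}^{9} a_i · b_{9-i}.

The convolution is the t^9 coefficient of A(t)B(t).
Σ = 2·45 + 1·36 + 3·28 + 4·21 + 7·15 + 11·10 + 18·6 + 29·3 + 47·1 + 76·0 = 751.

751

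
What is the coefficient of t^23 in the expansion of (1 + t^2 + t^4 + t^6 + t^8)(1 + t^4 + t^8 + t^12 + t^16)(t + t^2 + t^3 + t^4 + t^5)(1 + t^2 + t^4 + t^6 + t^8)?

34

(1 + t^2 + t^4 + t^6 + t^8) has coefficients 1,0,1,0,1,0,1,0,1 for degrees 0…8.
(1 + t^4 + t^8 + t^12 + t^16) has coefficients 1,0,0,0,1,0,0,0,1,0,0,0,1,0,0,0,1,0,0,0,0,0,0,0 for degrees 0…23.
Multiplying by (t + t^2 + t^3 + t^4 + t^5) gives running coefficients 0,1,1,1,1,2,1,1,1,2,1,1,1,2,1,1,1,2,1,1,1,1,0,0 for degrees 0…23.
Finally multiplying by (1 + t^2 + t^4 + t^6 + t^8), the product of all factors after the first has coefficients 0,1,1,2,2,4,3,5,4,7,5,7,5,8,5,7,5,8,5,7,5,7,4,5 for degrees 0…23.
[t^23] = 1·5 + 1·7 + 1·7 + 1·8 + 1·7 = 34.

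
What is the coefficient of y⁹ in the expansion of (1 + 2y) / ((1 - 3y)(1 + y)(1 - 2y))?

72446

Partial fractions give a closed form: a_n = (15/4)·3^n + (-1/12)·(-1)^n + (-8/3)·2^n.
At n = 9: a_9 = 72446.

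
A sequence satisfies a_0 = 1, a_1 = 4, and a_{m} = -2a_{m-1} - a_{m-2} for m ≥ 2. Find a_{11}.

54

The ordinary generating function has denominator 1 + 2t + t^2.
Iterating the recurrence: a_0,…,a_{11} = 1, 4, -9, 14, -19, 24, -29, 34, -39, 44, -49, 54.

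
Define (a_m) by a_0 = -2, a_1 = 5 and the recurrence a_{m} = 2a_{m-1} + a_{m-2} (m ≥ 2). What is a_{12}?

57818

The ordinary generating function has denominator 1 - 2z - z^2.
Iterating the recurrence: a_0,…,a_{12} = -2, 5, 8, 21, 50, 121, 292, 705, 1702, 4109, 9920, 23949, 57818.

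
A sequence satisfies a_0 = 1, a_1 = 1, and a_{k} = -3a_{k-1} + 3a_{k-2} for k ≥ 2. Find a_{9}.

7371

The ordinary generating function has denominator 1 + 3q - 3q^2.
Iterating the recurrence: a_0,…,a_{9} = 1, 1, 0, 3, -9, 36, -135, 513, -1944, 7371.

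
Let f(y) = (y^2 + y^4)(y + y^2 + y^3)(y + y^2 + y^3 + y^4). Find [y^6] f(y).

(y^2 + y^4) has coefficients 0,0,1,0,1 for degrees 0…4.
(y + y^2 + y^3) has coefficients 0,1,1,1,0,0,0 for degrees 0…6.
Finally multiplying by (y + y^2 + y^3 + y^4), the product of all factors after the first has coefficients 0,0,1,2,3,3,2 for degrees 0…6.
[y^6] = 1·3 + 1·1 = 4.

4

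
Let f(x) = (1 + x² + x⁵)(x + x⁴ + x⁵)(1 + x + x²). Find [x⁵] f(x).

(1 + x² + x⁵) has coefficients 1,0,1,0,0,1 for degrees 0…5.
(x + x⁴ + x⁵) has coefficients 0,1,0,0,1,1 for degrees 0…5.
Finally multiplying by (1 + x + x²), the product of all factors after the first has coefficients 0,1,1,1,1,2 for degrees 0…5.
[x⁵] = 1·2 + 1·1 + 1·0 = 3.

3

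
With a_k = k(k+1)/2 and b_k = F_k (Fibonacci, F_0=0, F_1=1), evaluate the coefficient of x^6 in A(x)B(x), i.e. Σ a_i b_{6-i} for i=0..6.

51

Write out a_i and b_{6-i} for i = 0,…,6 and sum the products.
Σ = 0·8 + 1·5 + 3·3 + 6·2 + 10·1 + 15·1 + 21·0 = 51.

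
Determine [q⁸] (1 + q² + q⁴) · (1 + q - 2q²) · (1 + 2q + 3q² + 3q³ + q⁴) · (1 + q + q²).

(1 + q² + q⁴) has coefficients 1,0,1,0,1 for degrees 0…4.
(1 + q - 2q²) has coefficients 1,1,-2,0,0,0,0,0,0 for degrees 0…8.
Multiplying by (1 + 2q + 3q² + 3q³ + q⁴) gives running coefficients 1,3,3,2,-2,-5,-2,0,0 for degrees 0…8.
Finally multiplying by (1 + q + q²), the product of all factors after the first has coefficients 1,4,7,8,3,-5,-9,-7,-2 for degrees 0…8.
[q⁸] = 1·(-2) + 1·(-9) + 1·3 = -8.

-8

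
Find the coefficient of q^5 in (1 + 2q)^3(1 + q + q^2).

8

(1 + 2q)^3 has coefficients 1,6,12,8 for degrees 0…3.
(1 + q + q^2) has coefficients 1,1,1,0,0,0 for degrees 0…5.
[q^5] = 1·0 + 6·0 + 12·0 + 8·1 = 8.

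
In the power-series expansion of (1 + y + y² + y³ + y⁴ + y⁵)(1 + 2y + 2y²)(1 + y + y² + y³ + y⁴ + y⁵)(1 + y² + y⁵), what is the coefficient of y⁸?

(1 + y + y² + y³ + y⁴ + y⁵) has coefficients 1,1,1,1,1,1 for degrees 0…5.
(1 + 2y + 2y²) has coefficients 1,2,2,0,0,0,0,0,0 for degrees 0…8.
Multiplying by (1 + y + y² + y³ + y⁴ + y⁵) gives running coefficients 1,3,5,5,5,5,4,2,0 for degrees 0…8.
Finally multiplying by (1 + y² + y⁵), the product of all factors after the first has coefficients 1,3,6,8,10,11,12,12,9 for degrees 0…8.
[y⁸] = 1·9 + 1·12 + 1·12 + 1·11 + 1·10 + 1·8 = 62.

62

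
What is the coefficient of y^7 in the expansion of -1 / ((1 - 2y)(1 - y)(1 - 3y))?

The denominator gives the recurrence a_n = 6a_(n−1) − 11a_(n−2) + 6a_(n−3) for n ≥ 3; the numerator fixes a_0 = -1, a_1 = -6, a_2 = -25.
Iterating: -1, -6, -25, -90, -301, -966, -3025, -9330, so a_7 = -9330.

-9330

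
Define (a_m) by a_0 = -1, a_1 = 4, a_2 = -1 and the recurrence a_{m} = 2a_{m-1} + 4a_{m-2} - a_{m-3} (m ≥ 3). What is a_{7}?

The ordinary generating function has denominator 1 - 2z - 4z^2 + z^3.
Iterating the recurrence: a_0,…,a_{7} = -1, 4, -1, 15, 22, 105, 283, 964.

964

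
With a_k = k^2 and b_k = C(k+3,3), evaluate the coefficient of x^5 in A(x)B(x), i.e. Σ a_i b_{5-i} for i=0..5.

294

This is [x^5] in the product of the two ordinary generating functions.
Σ = 0·56 + 1·35 + 4·20 + 9·10 + 16·4 + 25·1 = 294.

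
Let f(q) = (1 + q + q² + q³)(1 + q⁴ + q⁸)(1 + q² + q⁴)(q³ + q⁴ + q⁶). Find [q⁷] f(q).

(1 + q + q² + q³) has coefficients 1,1,1,1 for degrees 0…3.
(1 + q⁴ + q⁸) has coefficients 1,0,0,0,1,0,0,0 for degrees 0…7.
Multiplying by (1 + q² + q⁴) gives running coefficients 1,0,1,0,2,0,1,0 for degrees 0…7.
Finally multiplying by (q³ + q⁴ + q⁶), the product of all factors after the first has coefficients 0,0,0,1,1,1,2,2 for degrees 0…7.
[q⁷] = 1·2 + 1·2 + 1·1 + 1·1 = 6.

6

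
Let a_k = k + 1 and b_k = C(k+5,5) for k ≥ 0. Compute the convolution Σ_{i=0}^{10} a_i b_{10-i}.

19448

This is [x^10] in the product of the two ordinary generating functions.
Σ = 1·3003 + 2·2002 + 3·1287 + 4·792 + 5·462 + 6·252 + 7·126 + 8·56 + 9·21 + 10·6 + 11·1 = 19448.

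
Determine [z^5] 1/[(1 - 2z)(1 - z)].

Partial fractions give a closed form: a_n = (2)·2^n + (-1)·1^n.
At n = 5: a_5 = 63.

63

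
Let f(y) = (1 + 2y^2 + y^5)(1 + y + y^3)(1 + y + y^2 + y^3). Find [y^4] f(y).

6

(1 + 2y^2 + y^5) has coefficients 1,0,2,0,0 for degrees 0…4.
(1 + y + y^3) has coefficients 1,1,0,1,0 for degrees 0…4.
Finally multiplying by (1 + y + y^2 + y^3), the product of all factors after the first has coefficients 1,2,2,3,2 for degrees 0…4.
[y^4] = 1·2 + 2·2 = 6.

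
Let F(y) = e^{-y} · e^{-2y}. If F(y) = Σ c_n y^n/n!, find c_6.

729

The EGF product rule gives c_6 = Σ_{k_1+k_2=6} C(6; k_1,k_2) · ∏ g_i(k_i), where e^{-y} gives (-1)^k; e^{-2y} gives (-2)^k.
g_1(k) for k = 0…6: 1, -1, 1, -1, 1, -1, 1.
g_2(k) for k = 0…6: 1, -2, 4, -8, 16, -32, 64.
c_6 = Σ_k C(6,k)·g_1(k)·g_2(6−k) = 1·1·64 + 6·(-1)·(-32) + 15·1·16 + 20·(-1)·(-8) + 15·1·4 + 6·(-1)·(-2) + 1·1·1 = 64 + 192 + 240 + 160 + 60 + 12 + 1 = 729.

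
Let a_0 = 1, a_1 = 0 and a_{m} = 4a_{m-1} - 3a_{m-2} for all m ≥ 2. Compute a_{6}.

The ordinary generating function has denominator 1 - 4x + 3x^2.
Iterating the recurrence: a_0,…,a_{6} = 1, 0, -3, -12, -39, -120, -363.

-363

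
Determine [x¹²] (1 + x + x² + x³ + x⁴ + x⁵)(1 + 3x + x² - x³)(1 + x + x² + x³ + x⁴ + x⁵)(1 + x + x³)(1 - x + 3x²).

97

(1 + x + x² + x³ + x⁴ + x⁵) has coefficients 1,1,1,1,1,1 for degrees 0…5.
(1 + 3x + x² - x³) has coefficients 1,3,1,-1,0,0,0,0,0,0,0,0,0 for degrees 0…12.
Multiplying by (1 + x + x² + x³ + x⁴ + x⁵) gives running coefficients 1,4,5,4,4,4,3,0,-1,0,0,0,0 for degrees 0…12.
Multiplying by (1 + x + x³) gives running coefficients 1,5,9,10,12,13,11,7,3,2,0,-1,0 for degrees 0…12.
Finally multiplying by (1 - x + 3x²), the product of all factors after the first has coefficients 1,4,7,16,29,31,34,35,29,20,7,5,1 for degrees 0…12.
[x¹²] = 1·1 + 1·5 + 1·7 + 1·20 + 1·29 + 1·35 = 97.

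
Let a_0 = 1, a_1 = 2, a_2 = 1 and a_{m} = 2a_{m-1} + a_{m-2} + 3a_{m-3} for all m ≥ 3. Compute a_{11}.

The ordinary generating function has denominator 1 - 2y - y^2 - 3y^3.
Iterating the recurrence: a_0,…,a_{11} = 1, 2, 1, 7, 21, 52, 146, 407, 1116, 3077, 8491, 23407.

23407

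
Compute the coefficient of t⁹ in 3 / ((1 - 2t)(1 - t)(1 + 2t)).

Partial fractions give a closed form: a_n = (3)·2^n + (-1)·1^n + (1)·(-2)^n.
At n = 9: a_9 = 1023.

1023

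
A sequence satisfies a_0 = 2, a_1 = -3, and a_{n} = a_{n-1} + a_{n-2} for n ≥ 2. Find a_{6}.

-14

The ordinary generating function has denominator 1 - q - q^2.
Iterating the recurrence: a_0,…,a_{6} = 2, -3, -1, -4, -5, -9, -14.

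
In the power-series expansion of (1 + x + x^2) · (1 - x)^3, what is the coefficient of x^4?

2

(1 + x + x^2) has coefficients 1,1,1 for degrees 0…2.
(1 - x)^3 has coefficients 1,-3,3,-1,0 for degrees 0…4.
[x^4] = 1·0 + 1·(-1) + 1·3 = 2.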